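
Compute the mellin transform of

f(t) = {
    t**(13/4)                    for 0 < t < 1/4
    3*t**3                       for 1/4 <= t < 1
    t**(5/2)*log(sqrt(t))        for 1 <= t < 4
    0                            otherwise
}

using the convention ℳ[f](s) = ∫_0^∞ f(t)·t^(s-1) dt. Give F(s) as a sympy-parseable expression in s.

remove the shared t-power first: t**(5/4) on [0, 1/4); 3*t on [1/4, 1); sqrt(t)*log(sqrt(t)) on [1, 4)
remove the shared t-power first: t**(3/4) on [0, 1/4); 3*sqrt(t) on [1/4, 1); log(sqrt(t)) on [1, 4)
reversing the power substitution: t**(3/2) on [0, 1/2); 3*t on [1/2, 1); log(t) on [1, 2)
breakpoints 1/4, 1: one integral from each of the 3 segments
segment [0, 1/4) carries t**(13/4); integrate it
for t in [1/4, 1): the term is ∫ 3*t**3·t^(s-1)
[1, 4) adds the kernel integral of t**(5/2)*log(sqrt(t))

2**(-2*s - 5)*(24*2**(2*s + 5)*(s + 5/2)**2*(4*s + 13) + 2*2**(2*s + 5)*(2*s + 6)*(4*s + 13) + 4*2**(4*s + 10)*(s + 5/2)*(2*s + 6)*(4*s + 13)*log(2) - 2*2**(4*s + 10)*(2*s + 6)*(4*s + 13) + 4*sqrt(2)*(s + 5/2)**2*(2*s + 6) - 12*(s + 5/2)**2*(4*s + 13))/(4*(s + 5/2)**2*(2*s + 6)*(4*s + 13))
  Re(s) > -13/4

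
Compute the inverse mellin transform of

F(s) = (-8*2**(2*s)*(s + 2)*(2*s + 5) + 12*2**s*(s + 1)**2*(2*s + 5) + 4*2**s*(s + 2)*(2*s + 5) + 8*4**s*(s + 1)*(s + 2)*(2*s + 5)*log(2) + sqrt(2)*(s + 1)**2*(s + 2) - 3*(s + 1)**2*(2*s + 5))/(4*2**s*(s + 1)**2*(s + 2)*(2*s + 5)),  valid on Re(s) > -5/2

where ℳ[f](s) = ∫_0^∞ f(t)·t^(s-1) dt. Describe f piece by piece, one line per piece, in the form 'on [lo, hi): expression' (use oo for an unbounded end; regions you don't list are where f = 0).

on [0, 1/2): t**(5/2)
on [1/2, 1): 3*t**2
on [1, 2): t*log(t)

invert the shared t-power to get t**(3/2) on [0, 1/2); 3*t on [1/2, 1); log(t) on [1, 2)
treat the 3 regions marked off by 1/2, 1 separately and sum
between 0 and 1/2 the integrand is t**(5/2)·t^(s-1)
segment [1/2, 1) carries 3*t**2; integrate it
over [1, 2), the kernel integral of t*log(t) enters the sum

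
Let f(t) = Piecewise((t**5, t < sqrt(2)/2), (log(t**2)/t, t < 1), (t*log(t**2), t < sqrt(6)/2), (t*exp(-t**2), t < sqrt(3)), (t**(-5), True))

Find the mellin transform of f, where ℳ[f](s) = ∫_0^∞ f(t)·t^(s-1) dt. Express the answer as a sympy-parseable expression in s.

invert the power substitution to get t**(5/2) on [0, 1/2); log(t)/sqrt(t) on [1/2, 1); sqrt(t)*log(t) on [1, 3/2); …
reversing the shared t-power: t**2 on [0, 1/2); log(t)/t on [1/2, 1); log(t) on [1, 3/2); …
cuts at sqrt(2)/2, 1, sqrt(6)/2, sqrt(3): linearity sums the 5 kernel integrals
between 0 and sqrt(2)/2 the integrand is t**5·t^(s-1)
for t in [sqrt(2)/2, 1): the term is ∫ log(t**2)/t·t^(s-1)
on [1, sqrt(6)/2) integrate f = t*log(t**2) against the kernel
for t in [sqrt(6)/2, sqrt(3)): the term is ∫ t*exp(-t**2)·t^(s-1)
for t in [sqrt(3), ∞): the term is ∫ t**(-5)·t^(s-1)

2**(-s/2 - 1/2)*(108*2**(s/2 + 1/2)*(-s + (s/2 + 1/2)**2)*(s/2 - 5/2)*(s/2 + 1/2)**2*(s/2 + 5/2)*uppergamma(s/2 + 1/2, 3/2) - 108*2**(s/2 + 1/2)*(-s + (s/2 + 1/2)**2)*(s/2 - 5/2)*(s/2 + 1/2)**2*(s/2 + 5/2)*uppergamma(s/2 + 1/2, 3) + 108*2**(s/2 + 1/2)*(-s + (s/2 + 1/2)**2)*(s/2 - 5/2)*(s/2 + 5/2) - 108*2**(s/2 + 1/2)*(s/2 - 5/2)*(s/2 + 1/2)**2*(s/2 + 5/2) - 108*3**(s/2 + 1/2)*(-s + (s/2 + 1/2)**2)*(s/2 - 5/2)*(s/2 + 1/2)*(s/2 + 5/2)*log(2) + 108*3**(s/2 + 1/2)*(-s + (s/2 + 1/2)**2)*(s/2 - 5/2)*(s/2 + 1/2)*(s/2 + 5/2)*log(3) - 108*3**(s/2 + 1/2)*(-s + (s/2 + 1/2)**2)*(s/2 - 5/2)*(s/2 + 5/2) - 4*6**(s/2 + 1/2)*(-s + (s/2 + 1/2)**2)*(s/2 + 1/2)**2*(s/2 + 5/2) + 27*(-s + (s/2 + 1/2)**2)*(s/2 - 5/2)*(s/2 + 1/2)**2 + 216*(s/2 - 5/2)*(s/2 + 1/2)**3*(s/2 + 5/2)*log(2) - 216*(s/2 - 5/2)*(s/2 + 1/2)**2*(s/2 + 5/2)*log(2) + 216*(s/2 - 5/2)*(s/2 + 1/2)**2*(s/2 + 5/2))/(216*(-s + (s/2 + 1/2)**2)*(s/2 - 5/2)*(s/2 + 1/2)**2*(s/2 + 5/2))
  -5 < Re(s) < 5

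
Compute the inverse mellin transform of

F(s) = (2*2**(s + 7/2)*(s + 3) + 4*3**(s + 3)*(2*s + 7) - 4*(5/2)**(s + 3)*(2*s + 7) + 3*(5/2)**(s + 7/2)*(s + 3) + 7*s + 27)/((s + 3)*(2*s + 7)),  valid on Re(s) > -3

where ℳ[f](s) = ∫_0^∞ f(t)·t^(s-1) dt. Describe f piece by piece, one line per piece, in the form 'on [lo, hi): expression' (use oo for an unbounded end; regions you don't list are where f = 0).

on [0, 1): 6*t**3
on [1, 2): 5*t**(7/2)/2
on [2, 5/2): 3*t**(7/2)/2
on [5/2, 3): 4*t**3

slice at 1, 2, 5/2, transform all 4 pieces, and sum them
the [0, 1) slice contributes ∫ 6*t**3·t^(s-1) dt
between 1 and 2 the integrand is 5*t**(7/2)/2·t^(s-1)
between 2 and 5/2 the integrand is 3*t**(7/2)/2·t^(s-1)
the [5/2, 3) slice contributes ∫ 4*t**3·t^(s-1) dt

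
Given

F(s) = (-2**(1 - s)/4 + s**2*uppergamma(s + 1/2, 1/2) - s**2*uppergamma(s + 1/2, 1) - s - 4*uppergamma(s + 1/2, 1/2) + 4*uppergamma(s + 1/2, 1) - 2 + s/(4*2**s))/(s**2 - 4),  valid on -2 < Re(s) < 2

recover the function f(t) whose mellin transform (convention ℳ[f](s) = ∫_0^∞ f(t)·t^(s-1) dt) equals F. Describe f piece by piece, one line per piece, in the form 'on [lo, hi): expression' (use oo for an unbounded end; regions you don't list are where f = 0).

on [0, 1/2): t**2
on [1/2, 1): sqrt(t)*exp(-t)
on [1, oo): t**(-2)

peel off the shared t-power: t**(3/2) on [0, 1/2); exp(-t) on [1/2, 1); t**(-5/2) on [1, ∞)
linearity at 1/2, 1 turns ℳ[f](s) into 3 summed integrals
on [0, 1/2) integrate f = t**2 against the kernel
∫ sqrt(t)*exp(-t)·t^(s-1) over [1/2, 1)
on [1, ∞) integrate f = t**(-2) against the kernel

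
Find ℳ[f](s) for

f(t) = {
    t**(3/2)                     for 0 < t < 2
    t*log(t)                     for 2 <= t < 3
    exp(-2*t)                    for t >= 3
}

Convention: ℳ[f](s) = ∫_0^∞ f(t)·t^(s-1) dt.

(-12**s*s*(2*s + 3)*log(4) - 12**s*(2*s + 3)*log(4) + 12**s*(4*s + 6) + 12**s*sqrt(2)*(4*s**2 + 8*s + 4) + 3*18**s*s*(2*s + 3)*log(3) + 18**s*(-6*s - 9) + 3*18**s*(2*s + 3)*log(3) + 3**s*(2*s + 3)*(s**2 + 2*s + 1)*uppergamma(s, 6))/(6**s*(2*s + 3)*(s**2 + 2*s + 1))
  Re(s) > -3/2

integrate the 3 segments split at 2, 3, then add the results
∫ t**(3/2)·t^(s-1) over [0, 2)
over [2, 3), the kernel integral of t*log(t) enters the sum
segment 3 to ∞ holds exp(-2*t); add its integral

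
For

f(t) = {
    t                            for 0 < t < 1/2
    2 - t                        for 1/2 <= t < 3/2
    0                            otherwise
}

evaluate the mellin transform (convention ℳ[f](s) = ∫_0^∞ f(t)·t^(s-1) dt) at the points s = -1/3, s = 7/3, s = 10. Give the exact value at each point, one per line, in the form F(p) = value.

F(-1/3) = 2**(1/3)*(30 - 11*3**(2/3))/4
F(7/3) = 3*2**(2/3)*(-26 + 171*3**(1/3))/1120
F(10) = 413331/112640

slice at 1/2, transform all 2 pieces, and sum them
for t in [0, 1/2): the term is ∫ t·t^(s-1)
piece [1/2, 3/2): integrate (2 - t) against the kernel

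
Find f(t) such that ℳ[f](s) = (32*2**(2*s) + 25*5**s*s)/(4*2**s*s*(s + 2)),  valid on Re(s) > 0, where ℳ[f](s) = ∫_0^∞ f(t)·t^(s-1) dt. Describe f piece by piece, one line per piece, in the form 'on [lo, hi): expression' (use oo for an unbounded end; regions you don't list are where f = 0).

on [0, 2): 4
on [2, 5/2): t**2

summing 2 kernel integrals split by 2 yields ℳ[f](s)
segment [0, 2) carries 4; integrate it
over [2, 5/2), the kernel integral of t**2 enters the sum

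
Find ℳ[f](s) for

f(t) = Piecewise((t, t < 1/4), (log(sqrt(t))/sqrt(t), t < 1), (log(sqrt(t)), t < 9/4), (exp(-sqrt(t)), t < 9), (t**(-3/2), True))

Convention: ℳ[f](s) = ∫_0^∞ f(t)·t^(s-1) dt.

strip the shared t-power: sqrt(t) on [0, 1/4); log(sqrt(t))/t on [1/4, 1); log(sqrt(t))/sqrt(t) on [1, 9/4); …
strip the power substitution: t on [0, 1/2); log(t)/t**2 on [1/2, 1); log(t)/t on [1, 3/2); …
strip the shared t-power: t**2 on [0, 1/2); log(t)/t on [1/2, 1); log(t) on [1, 3/2); …
breakpoints 1/4, 1, 9/4, 9: one integral from each of the 5 segments
∫ t·t^(s-1) over [0, 1/4)
segment [1/4, 1) carries log(sqrt(t))/sqrt(t); integrate it
for t in [1, 9/4): the term is ∫ log(sqrt(t))·t^(s-1)
segment [9/4, 9) carries exp(-sqrt(t)); integrate it
[9, ∞) adds the kernel integral of t**(-3/2)

(432*2**(2*s)*s**2*(2*s - 3)*(2*s + 2)*(4*s**2 - 4*s + 1)*uppergamma(2*s, 3/2) - 432*2**(2*s)*s**2*(2*s - 3)*(2*s + 2)*(4*s**2 - 4*s + 1)*uppergamma(2*s, 3) - 432*2**(2*s)*s**2*(2*s - 3)*(2*s + 2) + 108*2**(2*s)*(2*s - 3)*(2*s + 2)*(4*s**2 - 4*s + 1) - 216*3**(2*s)*s*(2*s - 3)*(2*s + 2)*(4*s**2 - 4*s + 1)*log(2) + 216*3**(2*s)*s*(2*s - 3)*(2*s + 2)*(4*s**2 - 4*s + 1)*log(3) - 108*3**(2*s)*(2*s - 3)*(2*s + 2)*(4*s**2 - 4*s + 1) - 16*6**(2*s)*s**2*(2*s + 2)*(4*s**2 - 4*s + 1) + 1728*s**3*(2*s - 3)*(2*s + 2)*log(2) - 864*s**2*(2*s - 3)*(2*s + 2)*log(2) + 864*s**2*(2*s - 3)*(2*s + 2) + 108*s**2*(2*s - 3)*(4*s**2 - 4*s + 1))/(216*2**(2*s)*s**2*(2*s - 3)*(2*s + 2)*(4*s**2 - 4*s + 1))
  -1 < Re(s) < 3/2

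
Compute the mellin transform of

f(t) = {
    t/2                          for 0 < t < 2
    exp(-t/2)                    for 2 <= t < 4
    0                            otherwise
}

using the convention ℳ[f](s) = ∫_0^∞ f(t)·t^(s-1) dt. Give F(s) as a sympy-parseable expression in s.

2**s*((s + 1)*uppergamma(s, 1) - (s + 1)*uppergamma(s, 2) + 1)/(s + 1)
  Re(s) > -1

reversing the common scale on t: t on [0, 1); exp(-t) on [1, 2)
f breaks at 2 into 2 integrals to sum
over [0, 2), the kernel integral of t/2 enters the sum
over [2, 4), the kernel integral of exp(-t/2) enters the sum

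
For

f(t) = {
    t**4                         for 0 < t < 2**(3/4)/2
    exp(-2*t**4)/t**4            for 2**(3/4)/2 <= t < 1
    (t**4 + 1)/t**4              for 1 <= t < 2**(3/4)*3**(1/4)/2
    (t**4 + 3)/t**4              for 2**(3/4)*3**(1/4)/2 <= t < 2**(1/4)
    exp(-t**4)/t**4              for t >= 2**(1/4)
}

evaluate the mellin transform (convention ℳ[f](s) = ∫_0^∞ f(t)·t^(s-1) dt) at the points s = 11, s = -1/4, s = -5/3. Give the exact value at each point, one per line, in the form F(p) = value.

the power substitution comes off first: t**2 on [0, sqrt(2)/2); exp(-2*t**2)/t**2 on [sqrt(2)/2, 1); (t**2 + 1)/t**2 on [1, sqrt(6)/2); …
reversing the power substitution: t on [0, 1/2); exp(-2*t)/t on [1/2, 1); (t + 1)/t on [1, 3/2); …
back out the shared t-power: t**2 on [0, 1/2); exp(-2*t) on [1/2, 1); t + 1 on [1, 3/2); …
f breaks at 2**(3/4)/2, 1, 2**(3/4)*3**(1/4)/2, 2**(1/4) into 5 integrals to sum
between 0 and 2**(3/4)/2 the integrand is t**4·t^(s-1)
between 2**(3/4)/2 and 1 the integrand is exp(-2*t**4)/t**4·t^(s-1)
∫ (t**4 + 1)/t**4·t^(s-1) over [1, 2**(3/4)*3**(1/4)/2)
the [2**(3/4)*3**(1/4)/2, 2**(1/4)) slice contributes ∫ (t**4 + 3)/t**4·t^(s-1) dt
between 2**(1/4) and ∞ the integrand is exp(-t**4)/t**4·t^(s-1)

F(11) = 2**(1/4)*(-3960*3**(3/4) - 2160*2**(3/4) - 1155*uppergamma(7/4, 2) + 77 + 1155*uppergamma(7/4, 1) + 2310*2**(3/4)*uppergamma(7/4, 2) + 22560*sqrt(2))/18480
F(-1/4) = 2**(1/16)*(-13320*2**(7/8) - 3060*uppergamma(-17/16, 2) + 765*2**(15/16)*uppergamma(-17/16, 2) + 3060*uppergamma(-17/16, 1) + 816 + 640*3**(15/16) + 12960*2**(15/16))/6120
F(-5/3) = 2**(5/12)*(-6174*2**(1/6) - 7140*uppergamma(-17/12, 2) + 1785*2**(7/12)*uppergamma(-17/12, 2) + 7140*uppergamma(-17/12, 1) + 1120*3**(7/12) + 3060 + 5544*2**(7/12))/14280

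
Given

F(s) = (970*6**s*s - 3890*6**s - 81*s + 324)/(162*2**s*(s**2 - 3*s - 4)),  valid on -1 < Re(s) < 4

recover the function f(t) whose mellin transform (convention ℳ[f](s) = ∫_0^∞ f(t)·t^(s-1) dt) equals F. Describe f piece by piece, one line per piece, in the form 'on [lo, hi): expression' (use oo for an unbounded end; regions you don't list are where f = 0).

the 3 pieces separated at 1/2, 3 each add one integral
over [0, 1/2), the kernel integral of t enters the sum
piece [1/2, 3): integrate 2*t against the kernel
the [3, ∞) slice contributes ∫ t**(-4)·t^(s-1) dt

on [0, 1/2): t
on [1/2, 3): 2*t
on [3, oo): t**(-4)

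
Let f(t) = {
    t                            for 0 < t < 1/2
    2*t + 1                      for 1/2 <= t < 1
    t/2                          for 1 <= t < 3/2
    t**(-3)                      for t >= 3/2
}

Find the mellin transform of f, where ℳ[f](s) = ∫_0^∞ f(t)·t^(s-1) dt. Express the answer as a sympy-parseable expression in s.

(270*2**s*s**2 - 702*2**s*s - 324*2**s + 49*3**s*s**2 - 275*3**s*s - 162*s**2 + 378*s + 324)/(108*2**s*s*(s**2 - 2*s - 3))
  -1 < Re(s) < 3

linearity at 1/2, 1, 3/2 turns ℳ[f](s) into 4 summed integrals
segment 0 to 1/2 holds t; add its integral
between 1/2 and 1 the integrand is (2*t + 1)·t^(s-1)
for t in [1, 3/2): the term is ∫ t/2·t^(s-1)
for t in [3/2, ∞): the term is ∫ t**(-3)·t^(s-1)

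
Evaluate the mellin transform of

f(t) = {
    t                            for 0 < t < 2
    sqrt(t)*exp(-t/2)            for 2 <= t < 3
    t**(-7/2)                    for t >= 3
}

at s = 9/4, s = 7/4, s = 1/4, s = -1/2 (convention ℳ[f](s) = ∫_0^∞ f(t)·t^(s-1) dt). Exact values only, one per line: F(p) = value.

strip the shared t-power: sqrt(t) on [0, 2); exp(-t/2) on [2, 3); t**(-4) on [3, ∞)
slice at 2, 3, transform all 3 pieces, and sum them
∫ over [0, 2) of t·t^(s-1) joins the sum
between 2 and 3 the integrand is sqrt(t)*exp(-t/2)·t^(s-1)
on [3, ∞) integrate f = t**(-7/2) against the kernel

F(9/4) = -4*2**(3/4)*uppergamma(11/4, 3/2) + 4*3**(3/4)/45 + 32*2**(1/4)/13 + 4*2**(3/4)*uppergamma(11/4, 1)
F(7/4) = -4*2**(1/4)*uppergamma(9/4, 3/2) + 4*3**(1/4)/63 + 16*2**(3/4)/11 + 4*2**(1/4)*uppergamma(9/4, 1)
F(1/4) = -2**(3/4)*uppergamma(3/4, 3/2) + 4*3**(3/4)/1053 + 2**(3/4)*uppergamma(3/4, 1) + 8*2**(1/4)/5
F(-1/2) = Ei(-3/2) + 1/324 - Ei(-1) + 2*sqrt(2)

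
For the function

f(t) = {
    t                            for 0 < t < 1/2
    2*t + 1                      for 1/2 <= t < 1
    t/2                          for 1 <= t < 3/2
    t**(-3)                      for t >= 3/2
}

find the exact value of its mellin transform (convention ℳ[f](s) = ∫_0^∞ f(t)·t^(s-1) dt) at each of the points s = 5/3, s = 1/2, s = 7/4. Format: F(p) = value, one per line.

F(5/3) = 2**(1/3)*(-378 + 725*3**(2/3) + 1116*2**(2/3))/1920
F(1/2) = -7*sqrt(2)/6 + 167*sqrt(6)/540 + 3
F(7/4) = 2**(1/4)*(-2610 + 5299*3**(3/4) + 7740*2**(3/4))/13860

decompose at 1/2, 1, 3/2; ℳ[f](s) sums the 4 pieces' integrals
∫ over [0, 1/2) of t·t^(s-1) joins the sum
on [1/2, 1) integrate f = (2*t + 1) against the kernel
∫ over [1, 3/2) of t/2·t^(s-1) joins the sum
on [3/2, ∞) integrate f = t**(-3) against the kernel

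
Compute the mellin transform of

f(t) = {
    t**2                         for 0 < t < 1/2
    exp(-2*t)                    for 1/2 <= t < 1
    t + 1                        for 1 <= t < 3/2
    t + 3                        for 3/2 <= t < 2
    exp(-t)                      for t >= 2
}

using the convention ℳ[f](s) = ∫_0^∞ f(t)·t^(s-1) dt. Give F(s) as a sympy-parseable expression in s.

integrate the 5 segments split at 1/2, 1, 3/2, 2, then add the results
∫ t**2·t^(s-1) over [0, 1/2)
over [1/2, 1), the kernel integral of exp(-2*t) enters the sum
[1, 3/2) adds the kernel integral of (t + 1)
for t in [3/2, 2): the term is ∫ (t + 3)·t^(s-1)
∫ exp(-t)·t^(s-1) over [2, ∞)

(20*2**(2*s)*s*(s + 2) + 12*2**(2*s)*(s + 2) + 4*2**s*s*(s + 1)*(s + 2)*uppergamma(s, 2) - 8*2**s*s*(s + 2) - 4*2**s*(s + 2) - 8*3**s*s*(s + 2) - 8*3**s*(s + 2) + 4*s*(s + 1)*(s + 2)*uppergamma(s, 1) - 4*s*(s + 1)*(s + 2)*uppergamma(s, 2) + s*(s + 1))/(4*2**s*s*(s + 1)*(s + 2))
  Re(s) > -2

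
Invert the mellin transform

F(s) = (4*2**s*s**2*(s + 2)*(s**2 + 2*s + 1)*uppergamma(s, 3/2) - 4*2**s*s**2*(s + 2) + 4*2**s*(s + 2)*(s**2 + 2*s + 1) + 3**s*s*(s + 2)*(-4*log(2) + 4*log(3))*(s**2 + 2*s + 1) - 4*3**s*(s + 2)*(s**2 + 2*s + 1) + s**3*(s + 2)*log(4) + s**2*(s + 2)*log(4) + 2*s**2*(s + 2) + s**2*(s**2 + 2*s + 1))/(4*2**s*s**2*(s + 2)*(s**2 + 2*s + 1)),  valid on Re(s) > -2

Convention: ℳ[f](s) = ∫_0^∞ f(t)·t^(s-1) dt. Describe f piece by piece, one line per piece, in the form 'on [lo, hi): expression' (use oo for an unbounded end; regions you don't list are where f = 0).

breakpoints 1/2, 1, 3/2: one integral from each of the 4 segments
segment 0 to 1/2 holds t**2; add its integral
∫ over [1/2, 1) of t*log(t)·t^(s-1) joins the sum
for t in [1, 3/2): the term is ∫ log(t)·t^(s-1)
on [3/2, ∞): add ∫ exp(-t)·t^(s-1) dt

on [0, 1/2): t**2
on [1/2, 1): t*log(t)
on [1, 3/2): log(t)
on [3/2, oo): exp(-t)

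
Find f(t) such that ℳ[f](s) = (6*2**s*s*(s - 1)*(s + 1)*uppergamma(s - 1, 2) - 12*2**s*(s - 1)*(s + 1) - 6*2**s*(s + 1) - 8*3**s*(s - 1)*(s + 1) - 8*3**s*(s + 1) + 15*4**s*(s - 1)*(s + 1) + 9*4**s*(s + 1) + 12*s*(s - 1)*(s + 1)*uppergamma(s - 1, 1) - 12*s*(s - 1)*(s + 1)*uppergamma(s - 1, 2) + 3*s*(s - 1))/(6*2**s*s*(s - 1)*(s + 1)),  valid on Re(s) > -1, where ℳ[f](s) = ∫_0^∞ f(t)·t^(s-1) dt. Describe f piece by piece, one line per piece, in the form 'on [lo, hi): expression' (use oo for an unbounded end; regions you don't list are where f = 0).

reversing the shared t-power: t**2 on [0, 1/2); exp(-2*t) on [1/2, 1); t + 1 on [1, 3/2); …
along the cuts 1/2, 1, 3/2, 2, ℳ[f](s) splits into 5 integrals
segment [0, 1/2) carries t; integrate it
piece [1/2, 1): integrate exp(-2*t)/t against the kernel
∫ over [1, 3/2) of (t + 1)/t·t^(s-1) joins the sum
between 3/2 and 2 the integrand is (t + 3)/t·t^(s-1)
the [2, ∞) slice contributes ∫ exp(-t)/t·t^(s-1) dt

on [0, 1/2): t
on [1/2, 1): exp(-2*t)/t
on [1, 3/2): (t + 1)/t
on [3/2, 2): (t + 3)/t
on [2, oo): exp(-t)/t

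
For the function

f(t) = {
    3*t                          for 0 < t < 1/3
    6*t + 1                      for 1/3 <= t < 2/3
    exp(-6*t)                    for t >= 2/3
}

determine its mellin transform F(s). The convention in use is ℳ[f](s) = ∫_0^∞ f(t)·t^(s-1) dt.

reversing the common scale on t: t on [0, 1); 2*t + 1 on [1, 2); exp(-2*t) on [2, ∞)
decompose at 1/3, 2/3; ℳ[f](s) sums the 3 pieces' integrals
on [0, 1/3) integrate f = 3*t against the kernel
piece [1/3, 2/3): integrate (6*t + 1) against the kernel
segment [2/3, ∞) carries exp(-6*t); integrate it

(2**s*s*(s + 1)*uppergamma(s, 4) - 2*4**s*s - 4**s + 5*8**s*s + 8**s)/(12**s*s*(s + 1))
  Re(s) > -1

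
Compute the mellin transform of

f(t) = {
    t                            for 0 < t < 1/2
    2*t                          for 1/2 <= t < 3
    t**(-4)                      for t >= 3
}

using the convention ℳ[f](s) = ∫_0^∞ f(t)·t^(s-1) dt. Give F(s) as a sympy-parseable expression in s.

(970*6**s*s - 3890*6**s - 81*s + 324)/(162*2**s*(s**2 - 3*s - 4))
  -1 < Re(s) < 4

cuts at 1/2, 3: linearity sums the 3 kernel integrals
∫ over [0, 1/2) of t·t^(s-1) joins the sum
on [1/2, 3) integrate f = 2*t against the kernel
[3, ∞) adds the kernel integral of t**(-4)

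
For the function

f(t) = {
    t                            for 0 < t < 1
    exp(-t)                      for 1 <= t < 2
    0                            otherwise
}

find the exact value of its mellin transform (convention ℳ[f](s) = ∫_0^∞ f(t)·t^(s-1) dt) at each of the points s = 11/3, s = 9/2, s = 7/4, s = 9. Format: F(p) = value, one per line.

F(11/3) = -uppergamma(11/3, 2) + 3/14 + uppergamma(11/3, 1)
F(9/2) = (-9262*sqrt(2) + (-1155*sqrt(pi)*erfc(sqrt(2)) + 32 + 1155*sqrt(pi)*erfc(1))*exp(2) + 4642*E)*exp(-2)/176
F(7/4) = -uppergamma(7/4, 2) + 4/11 + uppergamma(7/4, 1)
F(9) = -297856*exp(-2) + 1/10 + 109601*exp(-1)

decompose at 1; ℳ[f](s) sums the 2 pieces' integrals
segment 0 to 1 holds t; add its integral
on [1, 2) integrate f = exp(-t) against the kernel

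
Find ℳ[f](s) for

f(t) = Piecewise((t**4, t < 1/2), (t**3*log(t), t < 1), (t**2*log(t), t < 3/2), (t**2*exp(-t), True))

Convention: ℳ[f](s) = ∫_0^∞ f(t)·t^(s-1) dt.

strip the shared t-power: t**2 on [0, 1/2); t*log(t) on [1/2, 1); log(t) on [1, 3/2); …
cuts at 1/2, 1, 3/2: linearity sums the 4 kernel integrals
∫ over [0, 1/2) of t**4·t^(s-1) joins the sum
piece [1/2, 1): integrate t**3*log(t) against the kernel
[1, 3/2) adds the kernel integral of t**2*log(t)
segment 3/2 to ∞ holds t**2*exp(-t); add its integral

(16*2**s*(s + 2)**2*(s + 4)*(2*s + (s + 2)**2 + 5)*uppergamma(s + 2, 3/2) - 16*2**s*(s + 2)**2*(s + 4) + 16*2**s*(s + 4)*(2*s + (s + 2)**2 + 5) + 3**s*(s + 2)*(s + 4)*(-36*log(2) + 36*log(3))*(2*s + (s + 2)**2 + 5) - 36*3**s*(s + 4)*(2*s + (s + 2)**2 + 5) + (s + 2)**3*(s + 4)*log(4) + (s + 2)**2*(s + 4)*log(4) + 2*(s + 2)**2*(s + 4) + (s + 2)**2*(2*s + (s + 2)**2 + 5))/(16*2**s*(s + 2)**2*(s + 4)*(2*s + (s + 2)**2 + 5))
  Re(s) > -4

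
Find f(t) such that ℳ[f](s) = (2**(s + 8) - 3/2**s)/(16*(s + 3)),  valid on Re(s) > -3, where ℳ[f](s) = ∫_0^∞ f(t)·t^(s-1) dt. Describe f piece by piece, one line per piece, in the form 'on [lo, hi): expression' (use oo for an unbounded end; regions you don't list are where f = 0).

on [0, 1/2): t**3/2
on [1/2, 2): 2*t**3

breakpoints 1/2: one integral from each of the 2 segments
on [0, 1/2) integrate f = t**3/2 against the kernel
piece [1/2, 2): integrate 2*t**3 against the kernel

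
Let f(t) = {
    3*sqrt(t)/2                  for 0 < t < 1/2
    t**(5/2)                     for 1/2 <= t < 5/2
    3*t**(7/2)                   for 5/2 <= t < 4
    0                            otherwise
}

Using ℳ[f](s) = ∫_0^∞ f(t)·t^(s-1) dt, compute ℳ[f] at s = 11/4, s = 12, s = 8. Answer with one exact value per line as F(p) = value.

decompose at 1/2, 5/2; ℳ[f](s) sums the 3 pieces' integrals
on [0, 1/2) integrate f = 3*sqrt(t)/2 against the kernel
[1/2, 5/2) adds the kernel integral of t**(5/2)
for t in [5/2, 4): the term is ∫ 3*t**(7/2)·t^(s-1)

F(11/4) = -33125*2**(3/4)*5**(1/4)/672 + 113*2**(3/4)/4368 + 49152*sqrt(2)/25
F(12) = -2276611328125*sqrt(10)/29458432 + 149*sqrt(2)/11878400 + 12884901888/31
F(8) = -2626953125*sqrt(10)/989184 + 109*sqrt(2)/365568 + 50331648/23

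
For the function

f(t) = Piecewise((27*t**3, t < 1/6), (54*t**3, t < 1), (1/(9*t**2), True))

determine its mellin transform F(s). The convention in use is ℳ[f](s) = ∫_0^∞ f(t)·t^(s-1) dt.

(3880*6**s*s - 7800*6**s - 9*s + 18)/(72*6**s*(s**2 + s - 6))
  -3 < Re(s) < 2

the common scale on t comes off first: t**3 on [0, 1/2); 2*t**3 on [1/2, 3); t**(-2) on [3, ∞)
undo the shared t-power: t on [0, 1/2); 2*t on [1/2, 3); t**(-4) on [3, ∞)
summing 3 kernel integrals split by 1/6, 1 yields ℳ[f](s)
[0, 1/6) adds the kernel integral of 27*t**3
∫ 54*t**3·t^(s-1) over [1/6, 1)
on [1, ∞): add ∫ 1/(9*t**2)·t^(s-1) dt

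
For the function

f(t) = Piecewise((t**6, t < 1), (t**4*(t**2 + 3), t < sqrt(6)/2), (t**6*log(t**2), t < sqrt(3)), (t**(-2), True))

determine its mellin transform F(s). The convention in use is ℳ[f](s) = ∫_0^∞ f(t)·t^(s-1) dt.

remove the power substitution first: t**3 on [0, 1); t**2*(t + 3) on [1, 3/2); t**3*log(t) on [3/2, 3); …
reversing the shared t-power: t on [0, 1); t + 3 on [1, 3/2); t*log(t) on [3/2, 3); …
decompose at 1, sqrt(6)/2, sqrt(3); ℳ[f](s) sums the 4 pieces' integrals
[0, 1) adds the kernel integral of t**6
for t in [1, sqrt(6)/2): the term is ∫ t**4*(t**2 + 3)·t^(s-1)
over [sqrt(6)/2, sqrt(3)), the kernel integral of t**6*log(t**2) enters the sum
between sqrt(3) and ∞ the integrand is t**(-2)·t^(s-1)

2**(-s/2 - 2)*(-162*2**(s/2 + 2)*(s/2 - 1)*(s/2 + 2)*(s + (s/2 + 2)**2 + 5) - 162*2**(s/2 + 2)*(s/2 - 1)*(s + (s/2 + 2)**2 + 5) - 81*3**(s/2 + 2)*(s/2 - 1)*(s/2 + 2)**2*(s/2 + 3)*log(3) + 81*3**(s/2 + 2)*(s/2 - 1)*(s/2 + 2)**2*(s/2 + 3)*log(2) - 81*3**(s/2 + 2)*(s/2 - 1)*(s/2 + 2)*(s/2 + 3)*log(3) + 81*3**(s/2 + 2)*(s/2 - 1)*(s/2 + 2)*(s/2 + 3)*log(2) + 81*3**(s/2 + 2)*(s/2 - 1)*(s/2 + 2)*(s/2 + 3) + 243*3**(s/2 + 2)*(s/2 - 1)*(s/2 + 2)*(s + (s/2 + 2)**2 + 5) + 162*3**(s/2 + 2)*(s/2 - 1)*(s + (s/2 + 2)**2 + 5) + 162*6**(s/2 + 2)*(s/2 - 1)*(s/2 + 2)**2*(s/2 + 3)*log(3) - 162*6**(s/2 + 2)*(s/2 - 1)*(s/2 + 2)*(s/2 + 3) + 162*6**(s/2 + 2)*(s/2 - 1)*(s/2 + 2)*(s/2 + 3)*log(3) - 2*6**(s/2 + 2)*(s/2 + 2)*(s/2 + 3)*(s + (s/2 + 2)**2 + 5))/(108*(s/2 - 1)*(s/2 + 2)*(s/2 + 3)*(s + (s/2 + 2)**2 + 5))
  -6 < Re(s) < 2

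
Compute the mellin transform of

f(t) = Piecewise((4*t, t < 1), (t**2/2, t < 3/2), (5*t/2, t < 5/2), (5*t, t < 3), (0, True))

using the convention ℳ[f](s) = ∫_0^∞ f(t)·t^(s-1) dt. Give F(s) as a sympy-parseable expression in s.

(120*3**s*(s + 2) + 9*(3/2)**s*(s + 1) - 30*(3/2)**s*(s + 2) + 28*s + 60 - 50*5**s*(s + 2)/2**s)/(8*(s + 1)*(s + 2))
  Re(s) > -1

decompose at 1, 3/2, 5/2; ℳ[f](s) sums the 4 pieces' integrals
∫ 4*t·t^(s-1) over [0, 1)
on [1, 3/2) integrate f = t**2/2 against the kernel
[3/2, 5/2) adds the kernel integral of 5*t/2
segment [5/2, 3) carries 5*t; integrate it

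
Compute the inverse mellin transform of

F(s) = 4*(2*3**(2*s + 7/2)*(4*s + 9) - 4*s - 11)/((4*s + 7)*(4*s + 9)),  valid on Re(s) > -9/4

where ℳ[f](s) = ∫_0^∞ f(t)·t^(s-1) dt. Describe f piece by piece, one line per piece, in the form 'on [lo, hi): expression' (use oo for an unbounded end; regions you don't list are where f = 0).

remove the shared t-power first: t**(5/4) on [0, 1); 2*t**(3/4) on [1, 9)
undo the power substitution: t**(5/2) on [0, 1); 2*t**(3/2) on [1, 3)
remove the shared t-power first: t**(3/2) on [0, 1); 2*sqrt(t) on [1, 3)
linearity at 1 turns ℳ[f](s) into 2 summed integrals
∫ t**(9/4)·t^(s-1) over [0, 1)
piece [1, 9): integrate 2*t**(7/4) against the kernel

on [0, 1): t**(9/4)
on [1, 9): 2*t**(7/4)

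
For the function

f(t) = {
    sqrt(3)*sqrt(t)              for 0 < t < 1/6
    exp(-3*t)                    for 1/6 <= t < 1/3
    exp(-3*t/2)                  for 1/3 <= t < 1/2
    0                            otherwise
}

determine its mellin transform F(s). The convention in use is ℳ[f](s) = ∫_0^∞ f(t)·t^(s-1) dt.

(2**s*(2*s + 1)*uppergamma(s, 1/2) - 2**s*(2*s + 1)*uppergamma(s, 1) + 4**s*(2*s + 1)*uppergamma(s, 1/2) - 4**s*(2*s + 1)*uppergamma(s, 3/4) + sqrt(2))/(6**s*(2*s + 1))
  Re(s) > -1/2

invert the common scale on t to get sqrt(t) on [0, 1/2); exp(-t) on [1/2, 1); exp(-t/2) on [1, 3/2)
linearity at 1/6, 1/3 turns ℳ[f](s) into 3 summed integrals
over [0, 1/6), the kernel integral of sqrt(3)*sqrt(t) enters the sum
∫ over [1/6, 1/3) of exp(-3*t)·t^(s-1) joins the sum
on [1/3, 1/2): add ∫ exp(-3*t/2)·t^(s-1) dt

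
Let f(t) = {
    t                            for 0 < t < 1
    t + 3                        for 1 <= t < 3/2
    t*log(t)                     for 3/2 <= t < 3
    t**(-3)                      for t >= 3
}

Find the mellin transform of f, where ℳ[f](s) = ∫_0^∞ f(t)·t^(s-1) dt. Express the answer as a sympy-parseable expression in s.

(-162*2**s*s*(s - 3)*(s**2 + 2*s + 1) - 162*2**s*(s - 3)*(s**2 + 2*s + 1) - 81*3**s*s**2*(s - 3)*(s + 1)*log(3) + 81*3**s*s**2*(s - 3)*(s + 1)*log(2) - 81*3**s*s*(s - 3)*(s + 1)*log(3) + 81*3**s*s*(s - 3)*(s + 1)*log(2) + 81*3**s*s*(s - 3)*(s + 1) + 243*3**s*s*(s - 3)*(s**2 + 2*s + 1) + 162*3**s*(s - 3)*(s**2 + 2*s + 1) + 162*6**s*s**2*(s - 3)*(s + 1)*log(3) - 162*6**s*s*(s - 3)*(s + 1) + 162*6**s*s*(s - 3)*(s + 1)*log(3) - 2*6**s*s*(s + 1)*(s**2 + 2*s + 1))/(54*2**s*s*(s - 3)*(s + 1)*(s**2 + 2*s + 1))
  -1 < Re(s) < 3

split f at 1, 3/2, 3: ℳ[f](s) collects 4 kernel integrals
on [0, 1) integrate f = t against the kernel
segment 1 to 3/2 holds (t + 3); add its integral
on [3/2, 3) integrate f = t*log(t) against the kernel
segment 3 to ∞ holds t**(-3); add its integral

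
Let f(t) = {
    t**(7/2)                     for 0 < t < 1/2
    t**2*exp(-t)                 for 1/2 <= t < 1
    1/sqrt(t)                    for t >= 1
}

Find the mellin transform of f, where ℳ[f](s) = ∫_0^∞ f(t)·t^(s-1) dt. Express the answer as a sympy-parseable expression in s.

invert the shared t-power to get t**(3/2) on [0, 1/2); exp(-t) on [1/2, 1); t**(-5/2) on [1, ∞)
summing 3 kernel integrals split by 1/2, 1 yields ℳ[f](s)
on [0, 1/2): add ∫ t**(7/2)·t^(s-1) dt
over [1/2, 1), the kernel integral of t**2*exp(-t) enters the sum
for t in [1, ∞): the term is ∫ 1/sqrt(t)·t^(s-1)

(8*2**s*(2*s - 1)*(2*s + 7)*uppergamma(s + 2, 1/2) - 8*2**s*(2*s - 1)*(2*s + 7)*uppergamma(s + 2, 1) - 16*2**s*(2*s + 7) + sqrt(2)*(2*s - 1))/(8*2**s*(2*s - 1)*(2*s + 7))
  -7/2 < Re(s) < 1/2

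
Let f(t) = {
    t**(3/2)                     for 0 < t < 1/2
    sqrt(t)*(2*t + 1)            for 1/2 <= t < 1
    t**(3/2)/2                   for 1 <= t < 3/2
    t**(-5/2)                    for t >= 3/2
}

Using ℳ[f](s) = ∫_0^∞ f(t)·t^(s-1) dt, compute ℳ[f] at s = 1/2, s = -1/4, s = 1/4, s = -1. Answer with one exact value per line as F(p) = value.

undo the shared t-power: t on [0, 1/2); 2*t + 1 on [1/2, 1); t/2 on [1, 3/2); …
the 4 pieces separated at 1/2, 1, 3/2 each add one integral
for t in [0, 1/2): the term is ∫ t**(3/2)·t^(s-1)
[1/2, 1) adds the kernel integral of sqrt(t)*(2*t + 1)
for t in [1, 3/2): the term is ∫ t**(3/2)/2·t^(s-1)
∫ t**(-5/2)·t^(s-1) over [3/2, ∞)

F(1/2) = 275/144
F(-1/4) = 2**(3/4)*(-6534 + 1051*3**(1/4) + 7722*2**(1/4))/2970
F(1/4) = 2**(1/4)*(-2754 + 953*3**(3/4) + 3726*2**(3/4))/3402
F(-1) = 1 + 599*sqrt(6)/1134 + sqrt(2)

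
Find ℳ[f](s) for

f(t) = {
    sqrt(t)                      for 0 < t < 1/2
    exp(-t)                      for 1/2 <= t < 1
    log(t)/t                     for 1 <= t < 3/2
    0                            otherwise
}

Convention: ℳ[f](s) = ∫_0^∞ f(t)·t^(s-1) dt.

(3*2**s*(2*s + 1)*(s**2 - 2*s + 1)*uppergamma(s, 1/2) - 3*2**s*(2*s + 1)*(s**2 - 2*s + 1)*uppergamma(s, 1) + 3*2**s*(2*s + 1) + 3**s*s*(2*s + 1)*(-2*log(2) + 2*log(3)) - 2*3**s*(2*s + 1) + 3**s*(2*s + 1)*(-2*log(3) + 2*log(2)) + 3*sqrt(2)*(s**2 - 2*s + 1))/(3*2**s*(2*s + 1)*(s**2 - 2*s + 1))
  Re(s) > -1/2

f breaks at 1/2, 1 into 3 integrals to sum
the [0, 1/2) slice contributes ∫ sqrt(t)·t^(s-1) dt
segment [1/2, 1) carries exp(-t); integrate it
[1, 3/2) adds the kernel integral of log(t)/t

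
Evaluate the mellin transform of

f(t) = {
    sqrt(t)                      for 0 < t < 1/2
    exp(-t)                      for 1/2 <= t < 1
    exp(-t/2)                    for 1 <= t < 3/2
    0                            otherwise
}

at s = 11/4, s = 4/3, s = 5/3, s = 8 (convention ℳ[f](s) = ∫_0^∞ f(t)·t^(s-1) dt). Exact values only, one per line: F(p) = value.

f breaks at 1/2, 1 into 3 integrals to sum
∫ sqrt(t)·t^(s-1) over [0, 1/2)
between 1/2 and 1 the integrand is exp(-t)·t^(s-1)
segment 1 to 3/2 holds exp(-t/2); add its integral

F(11/4) = -4*2**(3/4)*uppergamma(11/4, 3/4) - uppergamma(11/4, 1) + 2**(3/4)/52 + uppergamma(11/4, 1/2) + 4*2**(3/4)*uppergamma(11/4, 1/2)
F(4/3) = -2*2**(1/3)*uppergamma(4/3, 3/4) - uppergamma(4/3, 1) + 3*2**(1/6)/22 + uppergamma(4/3, 1/2) + 2*2**(1/3)*uppergamma(4/3, 1/2)
F(5/3) = -2*2**(2/3)*uppergamma(5/3, 3/4) - uppergamma(5/3, 1) + 3*2**(5/6)/52 + uppergamma(5/3, 1/2) + 2*2**(2/3)*uppergamma(5/3, 1/2)
F(8) = -174811815*exp(-3/4)/64 - 13700*exp(-1) + sqrt(2)/4352 + 273351111*exp(-1/2)/128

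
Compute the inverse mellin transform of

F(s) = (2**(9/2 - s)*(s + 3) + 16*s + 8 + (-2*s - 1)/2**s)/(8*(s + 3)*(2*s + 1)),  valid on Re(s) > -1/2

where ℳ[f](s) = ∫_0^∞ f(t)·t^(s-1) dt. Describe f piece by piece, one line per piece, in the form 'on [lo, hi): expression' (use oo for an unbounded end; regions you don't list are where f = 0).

on [0, 1/2): 2*sqrt(t)
on [1/2, 1): t**3

split f at 1/2: ℳ[f](s) collects 2 kernel integrals
on [0, 1/2): add ∫ 2*sqrt(t)·t^(s-1) dt
[1/2, 1) adds the kernel integral of t**3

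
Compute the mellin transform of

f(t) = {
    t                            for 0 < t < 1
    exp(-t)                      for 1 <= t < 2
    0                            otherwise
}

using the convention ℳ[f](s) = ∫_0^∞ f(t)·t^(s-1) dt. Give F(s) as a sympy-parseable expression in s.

((s + 1)*uppergamma(s, 1) - (s + 1)*uppergamma(s, 2) + 1)/(s + 1)
  Re(s) > -1

decompose at 1; ℳ[f](s) sums the 2 pieces' integrals
∫ t·t^(s-1) over [0, 1)
segment 1 to 2 holds exp(-t); add its integral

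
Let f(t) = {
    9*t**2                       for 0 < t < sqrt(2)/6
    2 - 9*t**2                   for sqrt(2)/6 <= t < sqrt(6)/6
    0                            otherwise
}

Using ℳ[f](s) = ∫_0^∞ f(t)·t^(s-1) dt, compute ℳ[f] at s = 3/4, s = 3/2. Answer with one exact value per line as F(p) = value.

remove the common scale on t first: t**2 on [0, sqrt(2)/2); 2 - t**2 on [sqrt(2)/2, sqrt(6)/2)
invert the power substitution to get t on [0, 1/2); 2 - t on [1/2, 3/2)
decompose at sqrt(2)/6; ℳ[f](s) sums the 2 pieces' integrals
on [0, sqrt(2)/6): add ∫ 9*t**2·t^(s-1) dt
between sqrt(2)/6 and sqrt(6)/6 the integrand is (2 - 9*t**2)·t^(s-1)

F(3/4) = 2**(5/8)*3**(1/4)*(-38 + 35*3**(3/8))/99
F(3/2) = 2**(1/4)*sqrt(3)*(-22 + 19*3**(3/4))/378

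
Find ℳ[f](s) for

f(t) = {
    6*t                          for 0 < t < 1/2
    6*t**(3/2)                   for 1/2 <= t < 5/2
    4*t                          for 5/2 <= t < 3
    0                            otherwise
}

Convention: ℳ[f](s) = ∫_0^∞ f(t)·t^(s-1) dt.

f breaks at 1/2, 5/2 into 3 integrals to sum
on [0, 1/2): add ∫ 6*t·t^(s-1) dt
piece [1/2, 5/2): integrate 6*t**(3/2) against the kernel
∫ 4*t·t^(s-1) over [5/2, 3)

(15*2**(1/2 - s)*5**(s + 1/2)*(s + 1) - 3*2**(1/2 - s)*(s + 1) + 12*3**s*(2*s + 3) - 10*5**s*(2*s + 3)/2**s + 3*(2*s + 3)/2**s)/((s + 1)*(2*s + 3))
  Re(s) > -1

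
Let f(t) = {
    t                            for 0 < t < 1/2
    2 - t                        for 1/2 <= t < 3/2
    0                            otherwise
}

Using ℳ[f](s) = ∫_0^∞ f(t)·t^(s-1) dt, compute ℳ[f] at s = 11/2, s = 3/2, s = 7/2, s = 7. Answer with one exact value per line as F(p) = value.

f breaks at 1/2 into 2 integrals to sum
∫ over [0, 1/2) of t·t^(s-1) joins the sum
between 1/2 and 3/2 the integrand is (2 - t)·t^(s-1)

F(11/2) = -15*sqrt(2)/4576 + 4617*sqrt(6)/9152
F(3/2) = sqrt(2)*(-14 + 33*sqrt(3))/60
F(7/2) = sqrt(2)*(-22 + 405*sqrt(3))/1008
F(7) = 24039/14336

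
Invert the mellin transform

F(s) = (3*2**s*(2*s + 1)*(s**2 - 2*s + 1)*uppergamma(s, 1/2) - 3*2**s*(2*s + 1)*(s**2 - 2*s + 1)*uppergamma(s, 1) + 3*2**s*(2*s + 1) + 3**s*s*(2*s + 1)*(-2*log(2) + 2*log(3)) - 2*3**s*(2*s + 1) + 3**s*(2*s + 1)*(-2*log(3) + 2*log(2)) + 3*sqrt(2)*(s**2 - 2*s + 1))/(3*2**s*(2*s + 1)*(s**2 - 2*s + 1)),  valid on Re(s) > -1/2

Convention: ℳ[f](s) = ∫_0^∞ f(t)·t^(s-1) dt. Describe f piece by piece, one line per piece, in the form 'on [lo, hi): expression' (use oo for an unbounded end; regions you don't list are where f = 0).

on [0, 1/2): sqrt(t)
on [1/2, 1): exp(-t)
on [1, 3/2): log(t)/t

f breaks at 1/2, 1 into 3 integrals to sum
the [0, 1/2) slice contributes ∫ sqrt(t)·t^(s-1) dt
∫ exp(-t)·t^(s-1) over [1/2, 1)
for t in [1, 3/2): the term is ∫ log(t)/t·t^(s-1)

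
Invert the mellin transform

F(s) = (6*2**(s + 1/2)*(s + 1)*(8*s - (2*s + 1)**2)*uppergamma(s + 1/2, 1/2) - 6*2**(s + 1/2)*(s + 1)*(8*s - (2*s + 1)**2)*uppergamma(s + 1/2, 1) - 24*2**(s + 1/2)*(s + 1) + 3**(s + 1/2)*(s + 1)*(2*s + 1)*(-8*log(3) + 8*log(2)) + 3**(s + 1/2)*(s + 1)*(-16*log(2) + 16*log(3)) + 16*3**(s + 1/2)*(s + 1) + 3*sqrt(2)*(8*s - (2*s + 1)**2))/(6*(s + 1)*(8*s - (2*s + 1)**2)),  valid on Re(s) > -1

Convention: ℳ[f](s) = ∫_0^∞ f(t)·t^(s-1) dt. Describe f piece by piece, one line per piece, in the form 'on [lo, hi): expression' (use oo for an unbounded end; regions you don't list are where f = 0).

on [0, 1): sqrt(2)*t/2
on [1, 2): sqrt(t)*exp(-t/2)
on [2, 3): 2*log(t/2)/sqrt(t)

undo the shared t-power: sqrt(2)*sqrt(t)/2 on [0, 1); exp(-t/2) on [1, 2); 2*log(t/2)/t on [2, 3)
back out the common scale on t: sqrt(t) on [0, 1/2); exp(-t) on [1/2, 1); log(t)/t on [1, 3/2)
treat the 3 regions marked off by 1, 2 separately and sum
between 0 and 1 the integrand is sqrt(2)*t/2·t^(s-1)
segment 1 to 2 holds sqrt(t)*exp(-t/2); add its integral
segment 2 to 3 holds 2*log(t/2)/sqrt(t); add its integral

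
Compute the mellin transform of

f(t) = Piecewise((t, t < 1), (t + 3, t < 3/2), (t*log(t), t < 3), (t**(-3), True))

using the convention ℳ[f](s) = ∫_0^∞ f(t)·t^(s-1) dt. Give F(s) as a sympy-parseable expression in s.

treat the 4 regions marked off by 1, 3/2, 3 separately and sum
on [0, 1) integrate f = t against the kernel
segment 1 to 3/2 holds (t + 3); add its integral
piece [3/2, 3): integrate t*log(t) against the kernel
the [3, ∞) slice contributes ∫ t**(-3)·t^(s-1) dt

(-162*2**s*s*(s - 3)*(s**2 + 2*s + 1) - 162*2**s*(s - 3)*(s**2 + 2*s + 1) - 81*3**s*s**2*(s - 3)*(s + 1)*log(3) + 81*3**s*s**2*(s - 3)*(s + 1)*log(2) - 81*3**s*s*(s - 3)*(s + 1)*log(3) + 81*3**s*s*(s - 3)*(s + 1)*log(2) + 81*3**s*s*(s - 3)*(s + 1) + 243*3**s*s*(s - 3)*(s**2 + 2*s + 1) + 162*3**s*(s - 3)*(s**2 + 2*s + 1) + 162*6**s*s**2*(s - 3)*(s + 1)*log(3) - 162*6**s*s*(s - 3)*(s + 1) + 162*6**s*s*(s - 3)*(s + 1)*log(3) - 2*6**s*s*(s + 1)*(s**2 + 2*s + 1))/(54*2**s*s*(s - 3)*(s + 1)*(s**2 + 2*s + 1))
  -1 < Re(s) < 3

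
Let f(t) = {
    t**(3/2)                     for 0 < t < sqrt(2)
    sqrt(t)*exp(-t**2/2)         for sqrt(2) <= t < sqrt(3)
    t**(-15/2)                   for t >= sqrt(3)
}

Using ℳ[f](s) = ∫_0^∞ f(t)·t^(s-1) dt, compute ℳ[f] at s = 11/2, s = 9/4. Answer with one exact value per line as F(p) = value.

F(11/2) = -29*exp(-3/2) + 1/6 + 8*sqrt(2)/7 + 20*exp(-1)
F(9/4) = -2**(3/8)*uppergamma(11/8, 3/2) + 4*3**(3/8)/567 + 2**(3/8)*uppergamma(11/8, 1) + 8*2**(7/8)/15

strip the shared t-power: t on [0, sqrt(2)); exp(-t**2/2) on [sqrt(2), sqrt(3)); t**(-8) on [sqrt(3), ∞)
the power substitution comes off first: sqrt(t) on [0, 2); exp(-t/2) on [2, 3); t**(-4) on [3, ∞)
f breaks at sqrt(2), sqrt(3) into 3 integrals to sum
segment [0, sqrt(2)) carries t**(3/2); integrate it
segment sqrt(2) to sqrt(3) holds sqrt(t)*exp(-t**2/2); add its integral
over [sqrt(3), ∞), the kernel integral of t**(-15/2) enters the sum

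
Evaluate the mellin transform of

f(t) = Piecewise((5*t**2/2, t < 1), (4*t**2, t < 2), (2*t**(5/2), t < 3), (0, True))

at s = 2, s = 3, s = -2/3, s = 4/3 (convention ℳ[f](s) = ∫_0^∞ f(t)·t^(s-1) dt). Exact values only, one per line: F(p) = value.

F(2) = -64*sqrt(2)/9 + 125/8 + 36*sqrt(3)
F(3) = -128*sqrt(2)/11 + 253/10 + 972*sqrt(3)/11
F(-2/3) = -24*2**(5/6)/11 - 9/8 + 6*2**(1/3) + 36*3**(5/6)/11
F(4/3) = -96*2**(5/6)/23 - 9/20 + 48*2**(1/3)/5 + 324*3**(5/6)/23

split f at 1, 2: ℳ[f](s) collects 3 kernel integrals
piece [0, 1): integrate 5*t**2/2 against the kernel
over [1, 2), the kernel integral of 4*t**2 enters the sum
on [2, 3): add ∫ 2*t**(5/2)·t^(s-1) dt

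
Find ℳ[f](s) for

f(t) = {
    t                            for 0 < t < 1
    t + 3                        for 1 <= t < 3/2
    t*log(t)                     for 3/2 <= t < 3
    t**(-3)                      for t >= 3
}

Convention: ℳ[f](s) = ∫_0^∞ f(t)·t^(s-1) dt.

(-162*2**s*s*(s - 3)*(s**2 + 2*s + 1) - 162*2**s*(s - 3)*(s**2 + 2*s + 1) - 81*3**s*s**2*(s - 3)*(s + 1)*log(3) + 81*3**s*s**2*(s - 3)*(s + 1)*log(2) - 81*3**s*s*(s - 3)*(s + 1)*log(3) + 81*3**s*s*(s - 3)*(s + 1)*log(2) + 81*3**s*s*(s - 3)*(s + 1) + 243*3**s*s*(s - 3)*(s**2 + 2*s + 1) + 162*3**s*(s - 3)*(s**2 + 2*s + 1) + 162*6**s*s**2*(s - 3)*(s + 1)*log(3) - 162*6**s*s*(s - 3)*(s + 1) + 162*6**s*s*(s - 3)*(s + 1)*log(3) - 2*6**s*s*(s + 1)*(s**2 + 2*s + 1))/(54*2**s*s*(s - 3)*(s + 1)*(s**2 + 2*s + 1))
  -1 < Re(s) < 3

the 4 pieces separated at 1, 3/2, 3 each add one integral
piece [0, 1): integrate t against the kernel
the [1, 3/2) slice contributes ∫ (t + 3)·t^(s-1) dt
∫ over [3/2, 3) of t*log(t)·t^(s-1) joins the sum
∫ t**(-3)·t^(s-1) over [3, ∞)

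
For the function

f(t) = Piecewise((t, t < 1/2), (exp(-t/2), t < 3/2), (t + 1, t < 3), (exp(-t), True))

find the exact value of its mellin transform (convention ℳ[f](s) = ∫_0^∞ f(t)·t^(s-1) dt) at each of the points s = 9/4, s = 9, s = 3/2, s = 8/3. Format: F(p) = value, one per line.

slice at 1/2, 3/2, 3, transform all 4 pieces, and sum them
for t in [0, 1/2): the term is ∫ t·t^(s-1)
[1/2, 3/2) adds the kernel integral of exp(-t/2)
over [3/2, 3), the kernel integral of (t + 1) enters the sum
the [3, ∞) slice contributes ∫ exp(-t)·t^(s-1) dt

F(9/4) = -4*2**(1/4)*uppergamma(9/4, 3/4) - 53*2**(3/4)*3**(1/4)/52 + 2**(3/4)/52 + uppergamma(9/4, 3) + 4*2**(1/4)*uppergamma(9/4, 1/4) + 160*3**(1/4)/13
F(9) = -5593984641*exp(-3/4)/128 + 20689567/2560 + 806769*exp(-3) + 3392923553*exp(-1/4)/128
F(3/2) = -19*sqrt(6)/20 - sqrt(6)*exp(-3/4) - sqrt(2)*sqrt(pi)*erfc(sqrt(3)/2) + sqrt(pi)*erfc(sqrt(3))/2 + sqrt(2)/20 + sqrt(3)*exp(-3) + sqrt(2)*exp(-1/4) + sqrt(2)*sqrt(pi)*erfc(1/2) + 28*sqrt(3)/5
F(8/3) = 2**(1/3)*(-2816*2**(1/3)*uppergamma(8/3, 3/4) - 621*3**(2/3) + 12 + 352*2**(2/3)*uppergamma(8/3, 3) + 2816*2**(1/3)*uppergamma(8/3, 1/4) + 3780*6**(2/3))/704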